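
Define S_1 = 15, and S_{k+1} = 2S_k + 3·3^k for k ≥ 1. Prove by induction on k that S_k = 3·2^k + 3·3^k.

Base case: S_1 = 15, and 3·2^1 + 3·3^1 = 6 + 9 = 15.
Assume S_m = 3·2^m + 3·3^m for some m ≥ 1.
Then S_{m+1} = 2S_m + 3·3^m = 2·(3·2^m + 3·3^m) + 3·3^m = 3·2^{m+1} + 6·3^m + 3·3^m = 3·2^{m+1} + 9·3^m = 3·2^{m+1} + 3·3^{m+1}.
This completes the inductive step, so S_k = 3·2^k + 3·3^k for all k ≥ 1.

S_k = 3·2^k + 3·3^k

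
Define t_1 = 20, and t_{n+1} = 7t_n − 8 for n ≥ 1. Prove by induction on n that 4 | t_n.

Base case: t_1 = 20 = 4·5, so 4 | t_1.
Assume 4 | t_j, so t_j = 4s for some integer s.
Then t_{j+1} = 7t_j − 8 = 7·(4s) − 8 = 4(7s − 2), so 4 | t_{j+1}.
So the property holds for j+1, and by induction 4 | t_n for all n ≥ 1.

4 | t_n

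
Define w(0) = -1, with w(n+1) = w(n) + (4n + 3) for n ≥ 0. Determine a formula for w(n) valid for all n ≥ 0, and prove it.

Claim: w(n) = 2n^2 + n − 1.

Base case: w(0) = -1, and 2·0^2 + 0 − 1 = -1.
Assume w(k) = 2k^2 + k − 1.
Then w(k+1) = w(k) + (4k + 3) = (2k^2 + k − 1) + (4k + 3) = 2k^2 + 5k + 2,
and 2·(k+1)^2 + (k+1) − 1 = 2k^2 + 5k + 2.
This completes the inductive step, so w(n) = 2n^2 + n − 1 for all n ≥ 0.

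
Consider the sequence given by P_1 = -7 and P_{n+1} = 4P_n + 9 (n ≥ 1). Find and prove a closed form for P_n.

Claim: P_n = -4^n − 3.

Base case: P_1 = -7, and -4^1 − 3 = -4 − 3 = -7.
Assume P_m = -4^m − 3 for some m ≥ 1.
Then P_{m+1} = 4P_m + 9 = 4·(-4^m − 3) + 9 = -4^{m+1} − 12 + 9 = -4^{m+1} − 3.
So the formula holds for m+1, and by induction P_n = -4^n − 3 for all n ≥ 1.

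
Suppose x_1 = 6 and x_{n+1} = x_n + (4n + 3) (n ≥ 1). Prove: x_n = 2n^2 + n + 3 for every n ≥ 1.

Base case: x_1 = 6, and 2·1^2 + 1 + 3 = 6.
Assume x_r = 2r^2 + r + 3.
Then x_{r+1} = x_r + (4r + 3) = (2r^2 + r + 3) + (4r + 3) = 2r^2 + 5r + 6,
and 2·(r+1)^2 + (r+1) + 3 = 2r^2 + 5r + 6.
By induction, x_n = 2n^2 + n + 3 for all n ≥ 1.

x_n = 2n^2 + n + 3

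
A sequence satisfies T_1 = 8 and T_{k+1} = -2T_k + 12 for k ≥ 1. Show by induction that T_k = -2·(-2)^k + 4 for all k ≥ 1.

Base case: T_1 = 8, and -2·(-2)^1 + 4 = 4 + 4 = 8.
Assume T_m = -2·(-2)^m + 4 for some m ≥ 1.
Then T_{m+1} = -2T_m + 12 = -2·(-2·(-2)^m + 4) + 12 = 4·(-2)^m − 8 + 12 = -2·(-2)^{m+1} + 4.
By induction, T_k = -2·(-2)^k + 4 for all k ≥ 1.

T_k = -2·(-2)^k + 4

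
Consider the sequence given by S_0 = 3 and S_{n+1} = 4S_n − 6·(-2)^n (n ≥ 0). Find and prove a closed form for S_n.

Claim: S_n = 2·4^n + (-2)^n.

Base case: S_0 = 3, and 2·4^0 + (-2)^0 = 2 + 1 = 3.
Assume S_m = 2·4^m + (-2)^m for some m ≥ 0.
Then S_{m+1} = 4S_m − 6·(-2)^m = 4·(2·4^m + (-2)^m) − 6·(-2)^m = 2·4^{m+1} + 4·(-2)^m − 6·(-2)^m = 2·4^{m+1} − 2·(-2)^m = 2·4^{m+1} + (-2)^{m+1}.
Hence S_n = 2·4^n + (-2)^n for every n ≥ 0, by induction.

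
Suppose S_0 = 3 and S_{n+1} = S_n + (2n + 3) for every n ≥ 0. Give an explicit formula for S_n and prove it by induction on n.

Claim: S_n = n^2 + 2n + 3.

Base case: S_0 = 3, and 0^2 + 2·0 + 3 = 3.
Assume S_j = j^2 + 2j + 3.
Then S_{j+1} = S_j + (2j + 3) = (j^2 + 2j + 3) + (2j + 3) = j^2 + 4j + 6,
and (j+1)^2 + 2·(j+1) + 3 = j^2 + 4j + 6.
This completes the inductive step, so S_n = n^2 + 2n + 3 for all n ≥ 0.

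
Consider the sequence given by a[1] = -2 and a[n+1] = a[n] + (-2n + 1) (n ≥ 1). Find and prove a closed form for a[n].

Claim: a[n] = -n^2 + 2n − 3.

Base case: a[1] = -2, and -1^2 + 2·1 − 3 = -2.
Assume a[m] = -m^2 + 2m − 3.
Then a[m+1] = a[m] + (-2m + 1) = (-m^2 + 2m − 3) + (-2m + 1) = -m^2 − 2,
and -(m+1)^2 + 2·(m+1) − 3 = -m^2 − 2.
Hence a[n] = -n^2 + 2n − 3 for every n ≥ 1, by induction.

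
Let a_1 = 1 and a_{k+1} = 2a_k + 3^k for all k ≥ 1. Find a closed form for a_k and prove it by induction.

Claim: a_k = -2^k + 3^k.

Base case: a_1 = 1, and -2^1 + 3^1 = -2 + 3 = 1.
Assume a_m = -2^m + 3^m for some m ≥ 1.
Then a_{m+1} = 2a_m + 3^m = 2·(-2^m + 3^m) + 3^m = -2^{m+1} + 2·3^m + 3^m = -2^{m+1} + 3·3^m = -2^{m+1} + 3^{m+1}.
Hence a_k = -2^k + 3^k for every k ≥ 1, by induction.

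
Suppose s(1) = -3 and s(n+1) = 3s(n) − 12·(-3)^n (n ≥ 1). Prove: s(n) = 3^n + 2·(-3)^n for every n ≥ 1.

Base case: s(1) = -3, and 3^1 + 2·(-3)^1 = 3 − 6 = -3.
Assume s(m) = 3^m + 2·(-3)^m for some m ≥ 1.
Then s(m+1) = 3s(m) − 12·(-3)^m = 3·(3^m + 2·(-3)^m) − 12·(-3)^m = 3^{m+1} + 6·(-3)^m − 12·(-3)^m = 3^{m+1} − 6·(-3)^m = 3^{m+1} + 2·(-3)^{m+1}.
Hence s(n) = 3^n + 2·(-3)^n for every n ≥ 1, by induction.

s(n) = 3^n + 2·(-3)^n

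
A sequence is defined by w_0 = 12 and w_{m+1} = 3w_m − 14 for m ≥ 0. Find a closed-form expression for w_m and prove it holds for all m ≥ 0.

Claim: w_m = 5·3^m + 7.

Base case: w_0 = 12, and 5·3^0 + 7 = 5 + 7 = 12.
Assume w_r = 5·3^r + 7 for some r ≥ 0.
Then w_{r+1} = 3w_r − 14 = 3·(5·3^r + 7) − 14 = 15·3^r + 21 − 14 = 5·3^{r+1} + 7.
Hence w_m = 5·3^m + 7 for every m ≥ 0, by induction.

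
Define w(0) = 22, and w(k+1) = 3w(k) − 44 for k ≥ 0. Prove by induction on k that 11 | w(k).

Base case: w(0) = 22 = 11·2, so 11 | w(0).
Assume 11 | w(m), so w(m) = 11t for some integer t.
Then w(m+1) = 3w(m) − 44 = 3·(11t) − 44 = 11(3t − 4), so 11 | w(m+1).
So the property holds for m+1, and by induction 11 | w(k) for all k ≥ 0.

11 | w(k)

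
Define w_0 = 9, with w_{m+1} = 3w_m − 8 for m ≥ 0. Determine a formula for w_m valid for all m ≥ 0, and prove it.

Claim: w_m = 5·3^m + 4.

Base case: w_0 = 9, and 5·3^0 + 4 = 5 + 4 = 9.
Assume w_r = 5·3^r + 4 for some r ≥ 0.
Then w_{r+1} = 3w_r − 8 = 3·(5·3^r + 4) − 8 = 15·3^r + 12 − 8 = 5·3^{r+1} + 4.
Hence w_m = 5·3^m + 4 for every m ≥ 0, by induction.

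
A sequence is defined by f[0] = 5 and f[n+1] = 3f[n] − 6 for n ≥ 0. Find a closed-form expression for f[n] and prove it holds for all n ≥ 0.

Claim: f[n] = 2·3^n + 3.

Base case: f[0] = 5, and 2·3^0 + 3 = 2 + 3 = 5.
Assume f[j] = 2·3^j + 3 for some j ≥ 0.
Then f[j+1] = 3f[j] − 6 = 3·(2·3^j + 3) − 6 = 6·3^j + 9 − 6 = 2·3^{j+1} + 3.
By induction, f[n] = 2·3^n + 3 for all n ≥ 0.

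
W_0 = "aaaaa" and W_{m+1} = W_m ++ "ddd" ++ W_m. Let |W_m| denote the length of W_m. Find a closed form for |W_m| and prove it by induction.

Claim: |W_m| = 2^{m+3} − 3.

Base case: |W_0| = 5, and 2^{0+3} − 3 = 5.
Assume |W_k| = 2^{k+3} − 3.
Then |W_{k+1}| = |W_k| + 3 + |W_k| = 2|W_k| + 3 = 2(2^{k+3} − 3) + 3 = 2^{k+1+3} − 6 + 3 = 2^{k+1+3} − 3.
This completes the inductive step, so |W_m| = 2^{m+3} − 3 for all m ≥ 0.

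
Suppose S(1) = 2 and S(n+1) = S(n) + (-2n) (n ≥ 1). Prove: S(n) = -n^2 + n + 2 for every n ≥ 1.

Base case: S(1) = 2, and -1^2 + 1 + 2 = 2.
Assume S(r) = -r^2 + r + 2.
Then S(r+1) = S(r) + (-2r) = (-r^2 + r + 2) + (-2r) = -r^2 − r + 2,
and -(r+1)^2 + (r+1) + 2 = -r^2 − r + 2.
By induction, S(n) = -n^2 + n + 2 for all n ≥ 1.

S(n) = -n^2 + n + 2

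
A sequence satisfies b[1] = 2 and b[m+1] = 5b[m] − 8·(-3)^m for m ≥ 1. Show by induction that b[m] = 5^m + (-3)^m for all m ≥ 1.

Base case: b[1] = 2, and 5^1 + (-3)^1 = 5 − 3 = 2.
Assume b[j] = 5^j + (-3)^j for some j ≥ 1.
Then b[j+1] = 5b[j] − 8·(-3)^j = 5·(5^j + (-3)^j) − 8·(-3)^j = 5^{j+1} + 5·(-3)^j − 8·(-3)^j = 5^{j+1} − 3·(-3)^j = 5^{j+1} + (-3)^{j+1}.
Hence b[m] = 5^m + (-3)^m for every m ≥ 1, by induction.

b[m] = 5^m + (-3)^m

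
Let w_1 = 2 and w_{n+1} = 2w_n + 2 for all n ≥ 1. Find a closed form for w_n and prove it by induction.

Claim: w_n = 2^{n+1} − 2.

Base case: w_1 = 2, and 2^{1+1} − 2 = 4 − 2 = 2.
Assume w_r = 2^{r+1} − 2 for some r ≥ 1.
Then w_{r+1} = 2w_r + 2 = 2·(2^{r+1} − 2) + 2 = 2^{r+2} − 4 + 2 = 2^{r+2} − 2.
So the formula holds for r+1, and by induction w_n = 2^{n+1} − 2 for all n ≥ 1.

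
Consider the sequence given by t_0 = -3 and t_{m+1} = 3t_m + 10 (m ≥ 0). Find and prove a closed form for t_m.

Claim: t_m = 2·3^m − 5.

Base case: t_0 = -3, and 2·3^0 − 5 = 2 − 5 = -3.
Assume t_r = 2·3^r − 5 for some r ≥ 0.
Then t_{r+1} = 3t_r + 10 = 3·(2·3^r − 5) + 10 = 6·3^r − 15 + 10 = 2·3^{r+1} − 5.
This completes the inductive step, so t_m = 2·3^m − 5 for all m ≥ 0.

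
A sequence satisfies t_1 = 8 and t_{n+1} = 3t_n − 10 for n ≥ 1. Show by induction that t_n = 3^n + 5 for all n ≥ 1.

Base case: t_1 = 8, and 3^1 + 5 = 3 + 5 = 8.
Assume t_m = 3^m + 5 for some m ≥ 1.
Then t_{m+1} = 3t_m − 10 = 3·(3^m + 5) − 10 = 3^{m+1} + 15 − 10 = 3^{m+1} + 5.
Hence t_n = 3^n + 5 for every n ≥ 1, by induction.

t_n = 3^n + 5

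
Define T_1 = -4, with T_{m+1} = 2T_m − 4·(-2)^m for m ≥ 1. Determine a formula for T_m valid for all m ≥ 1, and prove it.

Claim: T_m = -2^m + (-2)^m.

Base case: T_1 = -4, and -2^1 + (-2)^1 = -2 − 2 = -4.
Assume T_j = -2^j + (-2)^j for some j ≥ 1.
Then T_{j+1} = 2T_j − 4·(-2)^j = 2·(-2^j + (-2)^j) − 4·(-2)^j = -2^{j+1} + 2·(-2)^j − 4·(-2)^j = -2^{j+1} − 2·(-2)^j = -2^{j+1} + (-2)^{j+1}.
By induction, T_m = -2^m + (-2)^m for all m ≥ 1.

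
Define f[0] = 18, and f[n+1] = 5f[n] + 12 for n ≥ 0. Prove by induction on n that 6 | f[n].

Base case: f[0] = 18 = 6·3, so 6 | f[0].
Assume 6 | f[r], so f[r] = 6t for some integer t.
Then f[r+1] = 5f[r] + 12 = 5·(6t) + 12 = 6(5t + 2), so 6 | f[r+1].
This completes the inductive step, so 6 | f[n] for all n ≥ 0.

6 | f[n]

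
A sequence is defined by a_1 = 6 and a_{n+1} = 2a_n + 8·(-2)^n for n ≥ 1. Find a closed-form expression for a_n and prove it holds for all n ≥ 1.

Claim: a_n = 2^n − 2·(-2)^n.

Base case: a_1 = 6, and 2^1 − 2·(-2)^1 = 2 + 4 = 6.
Assume a_m = 2^m − 2·(-2)^m for some m ≥ 1.
Then a_{m+1} = 2a_m + 8·(-2)^m = 2·(2^m − 2·(-2)^m) + 8·(-2)^m = 2^{m+1} − 4·(-2)^m + 8·(-2)^m = 2^{m+1} + 4·(-2)^m = 2^{m+1} − 2·(-2)^{m+1}.
Hence a_n = 2^n − 2·(-2)^n for every n ≥ 1, by induction.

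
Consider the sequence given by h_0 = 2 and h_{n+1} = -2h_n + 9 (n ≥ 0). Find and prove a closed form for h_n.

Claim: h_n = -(-2)^n + 3.

Base case: h_0 = 2, and -(-2)^0 + 3 = -1 + 3 = 2.
Assume h_r = -(-2)^r + 3 for some r ≥ 0.
Then h_{r+1} = -2h_r + 9 = -2·(-(-2)^r + 3) + 9 = 2·(-2)^r − 6 + 9 = -(-2)^{r+1} + 3.
By induction, h_n = -(-2)^n + 3 for all n ≥ 0.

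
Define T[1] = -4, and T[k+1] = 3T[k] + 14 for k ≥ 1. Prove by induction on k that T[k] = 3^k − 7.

Base case: T[1] = -4, and 3^1 − 7 = 3 − 7 = -4.
Assume T[m] = 3^m − 7 for some m ≥ 1.
Then T[m+1] = 3T[m] + 14 = 3·(3^m − 7) + 14 = 3^{m+1} − 21 + 14 = 3^{m+1} − 7.
By induction, T[k] = 3^k − 7 for all k ≥ 1.

T[k] = 3^k − 7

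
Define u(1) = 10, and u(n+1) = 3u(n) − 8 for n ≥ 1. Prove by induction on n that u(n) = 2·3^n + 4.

Base case: u(1) = 10, and 2·3^1 + 4 = 6 + 4 = 10.
Assume u(r) = 2·3^r + 4 for some r ≥ 1.
Then u(r+1) = 3u(r) − 8 = 3·(2·3^r + 4) − 8 = 6·3^r + 12 − 8 = 2·3^{r+1} + 4.
This completes the inductive step, so u(n) = 2·3^n + 4 for all n ≥ 1.

u(n) = 2·3^n + 4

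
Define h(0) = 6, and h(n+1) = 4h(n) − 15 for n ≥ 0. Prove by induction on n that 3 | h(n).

Base case: h(0) = 6 = 3·2, so 3 | h(0).
Assume 3 | h(m), so h(m) = 3t for some integer t.
Then h(m+1) = 4h(m) − 15 = 4·(3t) − 15 = 3(4t − 5), so 3 | h(m+1).
So the property holds for m+1, and by induction 3 | h(n) for all n ≥ 0.

3 | h(n)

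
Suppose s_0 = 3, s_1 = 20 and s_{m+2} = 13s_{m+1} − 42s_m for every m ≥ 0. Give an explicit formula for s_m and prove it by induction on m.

Claim: s_m = 6^m + 2·7^m.

Base cases: s_0 = 3 and 6^0 + 2·7^0 = 3; s_1 = 20 and 6^1 + 2·7^1 = 20.
Assume s_j = 6^j + 2·7^j for all 0 ≤ j ≤ k, where k ≥ 1.
Then s_{k+1} = 13s_k − 42s_{k−1} = 13·(6^k + 2·7^k) − 42·(6^{k−1} + 2·7^{k−1}) = (13·6 − 42)6^{k−1} + 2·(13·7 − 42)7^{k−1} = 36·6^{k−1} + 98·7^{k−1} = 6^{k+1} + 2·7^{k+1}.
By strong induction, s_m = 6^m + 2·7^m for all m ≥ 0.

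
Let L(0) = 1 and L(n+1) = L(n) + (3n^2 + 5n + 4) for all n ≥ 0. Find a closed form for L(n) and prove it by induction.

Claim: L(n) = n^3 + n^2 + 2n + 1.

Base case: L(0) = 1, and 0^3 + 0^2 + 2·0 + 1 = 1.
Assume L(m) = m^3 + m^2 + 2m + 1.
Then L(m+1) = L(m) + (3m^2 + 5m + 4) = (m^3 + m^2 + 2m + 1) + (3m^2 + 5m + 4) = m^3 + 4m^2 + 7m + 5,
and (m+1)^3 + (m+1)^2 + 2·(m+1) + 1 = m^3 + 4m^2 + 7m + 5.
This completes the inductive step, so L(n) = n^3 + n^2 + 2n + 1 for all n ≥ 0.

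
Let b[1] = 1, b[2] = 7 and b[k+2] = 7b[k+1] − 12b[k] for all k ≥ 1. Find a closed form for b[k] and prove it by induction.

Claim: b[k] = -3^k + 4^k.

Base cases: b[1] = 1 and -3^1 + 4^1 = 1; b[2] = 7 and -3^2 + 4^2 = 7.
Assume b[j] = -3^j + 4^j for all 1 ≤ j ≤ m, where m ≥ 2.
Then b[m+1] = 7b[m] − 12b[m−1] = 7·(-3^m + 4^m) − 12·(-3^{m−1} + 4^{m−1}) = -(7·3 − 12)3^{m−1} + (7·4 − 12)4^{m−1} = -9·3^{m−1} + 16·4^{m−1} = -3^{m+1} + 4^{m+1}.
So the formula holds for m+1, and by strong induction b[k] = -3^k + 4^k for all k ≥ 1.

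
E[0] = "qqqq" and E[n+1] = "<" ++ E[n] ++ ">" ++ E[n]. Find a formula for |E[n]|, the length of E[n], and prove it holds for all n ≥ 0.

Claim: |E[n]| = 6·2^n − 2.

Base case: |E[0]| = 4, and 6·2^0 − 2 = 4.
Assume |E[r]| = 6·2^r − 2.
Then |E[r+1]| = 1 + |E[r]| + 1 + |E[r]| = 2|E[r]| + 2 = 2(6·2^r − 2) + 2 = 6·2^{r+1} − 4 + 2 = 6·2^{r+1} − 2.
Hence |E[n]| = 6·2^n − 2 for every n ≥ 0, by induction.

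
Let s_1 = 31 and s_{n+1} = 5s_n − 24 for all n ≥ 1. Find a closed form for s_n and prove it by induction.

Claim: s_n = 5^{n+1} + 6.

Base case: s_1 = 31, and 5^{1+1} + 6 = 25 + 6 = 31.
Assume s_j = 5^{j+1} + 6 for some j ≥ 1.
Then s_{j+1} = 5s_j − 24 = 5·(5^{j+1} + 6) − 24 = 5^{j+2} + 30 − 24 = 5^{j+2} + 6.
By induction, s_n = 5^{n+1} + 6 for all n ≥ 1.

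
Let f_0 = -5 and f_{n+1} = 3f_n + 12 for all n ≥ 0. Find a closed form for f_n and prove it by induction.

Claim: f_n = 3^n − 6.

Base case: f_0 = -5, and 3^0 − 6 = 1 − 6 = -5.
Assume f_k = 3^k − 6 for some k ≥ 0.
Then f_{k+1} = 3f_k + 12 = 3·(3^k − 6) + 12 = 3^{k+1} − 18 + 12 = 3^{k+1} − 6.
By induction, f_n = 3^n − 6 for all n ≥ 0.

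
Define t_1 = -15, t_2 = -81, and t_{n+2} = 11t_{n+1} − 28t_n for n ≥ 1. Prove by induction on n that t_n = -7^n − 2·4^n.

Base cases: t_1 = -15 and -7^1 − 2·4^1 = -15; t_2 = -81 and -7^2 − 2·4^2 = -81.
Assume t_j = -7^j − 2·4^j for all 1 ≤ j ≤ r, where r ≥ 2.
Then t_{r+1} = 11t_r − 28t_{r−1} = 11·(-7^r − 2·4^r) − 28·(-7^{r−1} − 2·4^{r−1}) = -(11·7 − 28)7^{r−1} − 2·(11·4 − 28)4^{r−1} = -49·7^{r−1} − 32·4^{r−1} = -7^{r+1} − 2·4^{r+1}.
Hence t_n = -7^n − 2·4^n for every n ≥ 1, by strong induction.

t_n = -7^n − 2·4^n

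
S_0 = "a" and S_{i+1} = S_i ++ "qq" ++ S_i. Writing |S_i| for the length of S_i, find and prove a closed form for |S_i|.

Claim: |S_i| = 3·2^i − 2.

Base case: |S_0| = 1, and 3·2^0 − 2 = 1.
Assume |S_m| = 3·2^m − 2.
Then |S_{m+1}| = |S_m| + 2 + |S_m| = 2|S_m| + 2 = 2(3·2^m − 2) + 2 = 3·2^{m+1} − 4 + 2 = 3·2^{m+1} − 2.
By induction, |S_i| = 3·2^i − 2 for all i ≥ 0.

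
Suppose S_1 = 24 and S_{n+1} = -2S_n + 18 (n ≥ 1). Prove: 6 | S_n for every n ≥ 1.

Base case: S_1 = 24 = 6·4, so 6 | S_1.
Assume 6 | S_r, so S_r = 6t for some integer t.
Then S_{r+1} = -2S_r + 18 = -2·(6t) + 18 = 6(-2t + 3), so 6 | S_{r+1}.
By induction, 6 | S_n for all n ≥ 1.

6 | S_n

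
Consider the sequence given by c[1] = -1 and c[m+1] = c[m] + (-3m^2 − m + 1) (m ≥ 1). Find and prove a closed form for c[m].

Claim: c[m] = -m^3 + m^2 + m − 2.

Base case: c[1] = -1, and -1^3 + 1^2 + 1 − 2 = -1.
Assume c[k] = -k^3 + k^2 + k − 2.
Then c[k+1] = c[k] + (-3k^2 − k + 1) = (-k^3 + k^2 + k − 2) + (-3k^2 − k + 1) = -k^3 − 2k^2 − 1,
and -(k+1)^3 + (k+1)^2 + (k+1) − 2 = -k^3 − 2k^2 − 1.
Hence c[m] = -m^3 + m^2 + m − 2 for every m ≥ 1, by induction.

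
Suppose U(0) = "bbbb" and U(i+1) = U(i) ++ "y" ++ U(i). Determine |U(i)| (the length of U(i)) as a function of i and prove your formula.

Claim: |U(i)| = 5·2^i − 1.

Base case: |U(0)| = 4, and 5·2^0 − 1 = 4.
Assume |U(j)| = 5·2^j − 1.
Then |U(j+1)| = |U(j)| + 1 + |U(j)| = 2|U(j)| + 1 = 2(5·2^j − 1) + 1 = 5·2^{j+1} − 2 + 1 = 5·2^{j+1} − 1.
So the formula holds for j+1, and by induction |U(i)| = 5·2^i − 1 for all i ≥ 0.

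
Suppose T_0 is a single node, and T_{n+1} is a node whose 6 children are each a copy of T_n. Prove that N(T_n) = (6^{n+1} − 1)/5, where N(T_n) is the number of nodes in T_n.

Base case: N(T_0) = 1, and (6^{0+1} − 1)/5 = 1.
Assume N(T_k) = (6^{k+1} − 1)/5.
Then N(T_{k+1}) = 1 + 6N(T_k) = 1 + 6·(6^{k+1} − 1)/5 = 1 + (6^{k+2} − 6)/5 = (5 + 6^{k+2} − 6)/5 = (6^{k+2} − 1)/5.
So the formula holds for k+1, and by induction N(T_n) = (6^{n+1} − 1)/5 for all n ≥ 0.

N(T_n) = (6^{n+1} − 1)/5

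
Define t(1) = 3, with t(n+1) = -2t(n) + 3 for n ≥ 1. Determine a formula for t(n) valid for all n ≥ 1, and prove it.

Claim: t(n) = -(-2)^n + 1.

Base case: t(1) = 3, and -(-2)^1 + 1 = 2 + 1 = 3.
Assume t(k) = -(-2)^k + 1 for some k ≥ 1.
Then t(k+1) = -2t(k) + 3 = -2·(-(-2)^k + 1) + 3 = 2·(-2)^k − 2 + 3 = -(-2)^{k+1} + 1.
So the formula holds for k+1, and by induction t(n) = -(-2)^n + 1 for all n ≥ 1.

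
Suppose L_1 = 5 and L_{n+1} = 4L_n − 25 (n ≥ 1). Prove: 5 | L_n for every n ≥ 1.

Base case: L_1 = 5 = 5·1, so 5 | L_1.
Assume 5 | L_m, so L_m = 5t for some integer t.
Then L_{m+1} = 4L_m − 25 = 4·(5t) − 25 = 5(4t − 5), so 5 | L_{m+1}.
So the property holds for m+1, and by induction 5 | L_n for all n ≥ 1.

5 | L_n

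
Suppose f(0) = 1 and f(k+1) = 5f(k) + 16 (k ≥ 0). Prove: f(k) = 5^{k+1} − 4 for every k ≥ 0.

Base case: f(0) = 1, and 5^{0+1} − 4 = 5 − 4 = 1.
Assume f(m) = 5^{m+1} − 4 for some m ≥ 0.
Then f(m+1) = 5f(m) + 16 = 5·(5^{m+1} − 4) + 16 = 5^{m+2} − 20 + 16 = 5^{m+2} − 4.
So the formula holds for m+1, and by induction f(k) = 5^{k+1} − 4 for all k ≥ 0.

f(k) = 5^{k+1} − 4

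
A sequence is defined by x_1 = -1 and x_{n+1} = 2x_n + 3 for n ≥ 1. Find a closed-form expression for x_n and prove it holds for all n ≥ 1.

Claim: x_n = 2^n − 3.

Base case: x_1 = -1, and 2^1 − 3 = 2 − 3 = -1.
Assume x_j = 2^j − 3 for some j ≥ 1.
Then x_{j+1} = 2x_j + 3 = 2·(2^j − 3) + 3 = 2^{j+1} − 6 + 3 = 2^{j+1} − 3.
By induction, x_n = 2^n − 3 for all n ≥ 1.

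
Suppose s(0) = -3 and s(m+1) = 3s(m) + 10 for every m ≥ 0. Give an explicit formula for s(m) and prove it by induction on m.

Claim: s(m) = 2·3^m − 5.

Base case: s(0) = -3, and 2·3^0 − 5 = 2 − 5 = -3.
Assume s(k) = 2·3^k − 5 for some k ≥ 0.
Then s(k+1) = 3s(k) + 10 = 3·(2·3^k − 5) + 10 = 6·3^k − 15 + 10 = 2·3^{k+1} − 5.
Hence s(m) = 2·3^m − 5 for every m ≥ 0, by induction.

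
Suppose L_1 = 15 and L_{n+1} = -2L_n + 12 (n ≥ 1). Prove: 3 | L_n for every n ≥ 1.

Base case: L_1 = 15 = 3·5, so 3 | L_1.
Assume 3 | L_m, so L_m = 3t for some integer t.
Then L_{m+1} = -2L_m + 12 = -2·(3t) + 12 = 3(-2t + 4), so 3 | L_{m+1}.
By induction, 3 | L_n for all n ≥ 1.

3 | L_n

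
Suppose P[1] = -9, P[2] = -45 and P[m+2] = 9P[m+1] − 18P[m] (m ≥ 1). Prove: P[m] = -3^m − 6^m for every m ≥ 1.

Base cases: P[1] = -9 and -3^1 − 6^1 = -9; P[2] = -45 and -3^2 − 6^2 = -45.
Assume P[i] = -3^i − 6^i for all 1 ≤ i ≤ j, where j ≥ 2.
Then P[j+1] = 9P[j] − 18P[j−1] = 9·(-3^j − 6^j) − 18·(-3^{j−1} − 6^{j−1}) = -(9·3 − 18)3^{j−1} − (9·6 − 18)6^{j−1} = -9·3^{j−1} − 36·6^{j−1} = -3^{j+1} − 6^{j+1}.
So the formula holds for j+1, and by strong induction P[m] = -3^m − 6^m for all m ≥ 1.

P[m] = -3^m − 6^m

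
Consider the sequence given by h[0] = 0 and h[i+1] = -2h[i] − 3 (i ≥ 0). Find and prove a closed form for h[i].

Claim: h[i] = (-2)^i − 1.

Base case: h[0] = 0, and (-2)^0 − 1 = 1 − 1 = 0.
Assume h[k] = (-2)^k − 1 for some k ≥ 0.
Then h[k+1] = -2h[k] − 3 = -2·((-2)^k − 1) − 3 = -2·(-2)^k + 2 − 3 = (-2)^{k+1} − 1.
By induction, h[i] = (-2)^i − 1 for all i ≥ 0.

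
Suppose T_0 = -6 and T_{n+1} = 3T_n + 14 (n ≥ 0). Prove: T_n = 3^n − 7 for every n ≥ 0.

Base case: T_0 = -6, and 3^0 − 7 = 1 − 7 = -6.
Assume T_m = 3^m − 7 for some m ≥ 0.
Then T_{m+1} = 3T_m + 14 = 3·(3^m − 7) + 14 = 3^{m+1} − 21 + 14 = 3^{m+1} − 7.
This completes the inductive step, so T_n = 3^n − 7 for all n ≥ 0.

T_n = 3^n − 7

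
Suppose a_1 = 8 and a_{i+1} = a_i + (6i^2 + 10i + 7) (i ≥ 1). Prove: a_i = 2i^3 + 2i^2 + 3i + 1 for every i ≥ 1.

Base case: a_1 = 8, and 2·1^3 + 2·1^2 + 3·1 + 1 = 8.
Assume a_k = 2k^3 + 2k^2 + 3k + 1.
Then a_{k+1} = a_k + (6k^2 + 10k + 7) = (2k^3 + 2k^2 + 3k + 1) + (6k^2 + 10k + 7) = 2k^3 + 8k^2 + 13k + 8,
and 2·(k+1)^3 + 2·(k+1)^2 + 3·(k+1) + 1 = 2k^3 + 8k^2 + 13k + 8.
By induction, a_i = 2i^3 + 2i^2 + 3i + 1 for all i ≥ 1.

a_i = 2i^3 + 2i^2 + 3i + 1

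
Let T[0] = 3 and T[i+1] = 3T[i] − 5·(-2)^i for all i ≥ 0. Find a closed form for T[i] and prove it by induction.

Claim: T[i] = 2·3^i + (-2)^i.

Base case: T[0] = 3, and 2·3^0 + (-2)^0 = 2 + 1 = 3.
Assume T[k] = 2·3^k + (-2)^k for some k ≥ 0.
Then T[k+1] = 3T[k] − 5·(-2)^k = 3·(2·3^k + (-2)^k) − 5·(-2)^k = 2·3^{k+1} + 3·(-2)^k − 5·(-2)^k = 2·3^{k+1} − 2·(-2)^k = 2·3^{k+1} + (-2)^{k+1}.
Hence T[i] = 2·3^i + (-2)^i for every i ≥ 0, by induction.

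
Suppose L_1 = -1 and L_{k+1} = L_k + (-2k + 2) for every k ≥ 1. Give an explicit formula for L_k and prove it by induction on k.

Claim: L_k = -k^2 + 3k − 3.

Base case: L_1 = -1, and -1^2 + 3·1 − 3 = -1.
Assume L_m = -m^2 + 3m − 3.
Then L_{m+1} = L_m + (-2m + 2) = (-m^2 + 3m − 3) + (-2m + 2) = -m^2 + m − 1,
and -(m+1)^2 + 3·(m+1) − 3 = -m^2 + m − 1.
Hence L_k = -k^2 + 3k − 3 for every k ≥ 1, by induction.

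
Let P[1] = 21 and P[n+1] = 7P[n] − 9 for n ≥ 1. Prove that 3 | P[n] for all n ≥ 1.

Base case: P[1] = 21 = 3·7, so 3 | P[1].
Assume 3 | P[k], so P[k] = 3t for some integer t.
Then P[k+1] = 7P[k] − 9 = 7·(3t) − 9 = 3(7t − 3), so 3 | P[k+1].
Hence 3 | P[n] for every n ≥ 1, by induction.

3 | P[n]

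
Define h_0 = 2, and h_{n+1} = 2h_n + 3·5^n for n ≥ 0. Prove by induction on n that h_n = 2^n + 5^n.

Base case: h_0 = 2, and 2^0 + 5^0 = 1 + 1 = 2.
Assume h_k = 2^k + 5^k for some k ≥ 0.
Then h_{k+1} = 2h_k + 3·5^k = 2·(2^k + 5^k) + 3·5^k = 2^{k+1} + 2·5^k + 3·5^k = 2^{k+1} + 5·5^k = 2^{k+1} + 5^{k+1}.
This completes the inductive step, so h_n = 2^n + 5^n for all n ≥ 0.

h_n = 2^n + 5^n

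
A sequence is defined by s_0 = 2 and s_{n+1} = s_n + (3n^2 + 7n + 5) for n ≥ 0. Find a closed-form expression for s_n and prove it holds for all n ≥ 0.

Claim: s_n = n^3 + 2n^2 + 2n + 2.

Base case: s_0 = 2, and 0^3 + 2·0^2 + 2·0 + 2 = 2.
Assume s_m = m^3 + 2m^2 + 2m + 2.
Then s_{m+1} = s_m + (3m^2 + 7m + 5) = (m^3 + 2m^2 + 2m + 2) + (3m^2 + 7m + 5) = m^3 + 5m^2 + 9m + 7,
and (m+1)^3 + 2·(m+1)^2 + 2·(m+1) + 2 = m^3 + 5m^2 + 9m + 7.
This completes the inductive step, so s_n = n^3 + 2n^2 + 2n + 2 for all n ≥ 0.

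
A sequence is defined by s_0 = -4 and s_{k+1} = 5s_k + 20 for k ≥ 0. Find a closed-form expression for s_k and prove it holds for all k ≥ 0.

Claim: s_k = 5^k − 5.

Base case: s_0 = -4, and 5^0 − 5 = 1 − 5 = -4.
Assume s_j = 5^j − 5 for some j ≥ 0.
Then s_{j+1} = 5s_j + 20 = 5·(5^j − 5) + 20 = 5^{j+1} − 25 + 20 = 5^{j+1} − 5.
By induction, s_k = 5^k − 5 for all k ≥ 0.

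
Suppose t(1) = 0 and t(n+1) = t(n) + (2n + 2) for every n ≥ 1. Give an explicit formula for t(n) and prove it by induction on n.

Claim: t(n) = n^2 + n − 2.

Base case: t(1) = 0, and 1^2 + 1 − 2 = 0.
Assume t(r) = r^2 + r − 2.
Then t(r+1) = t(r) + (2r + 2) = (r^2 + r − 2) + (2r + 2) = r^2 + 3r,
and (r+1)^2 + (r+1) − 2 = r^2 + 3r.
By induction, t(n) = n^2 + n − 2 for all n ≥ 1.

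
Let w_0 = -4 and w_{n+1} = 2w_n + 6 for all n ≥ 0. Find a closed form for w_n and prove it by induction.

Claim: w_n = 2^{n+1} − 6.

Base case: w_0 = -4, and 2^{0+1} − 6 = 2 − 6 = -4.
Assume w_r = 2^{r+1} − 6 for some r ≥ 0.
Then w_{r+1} = 2w_r + 6 = 2·(2^{r+1} − 6) + 6 = 2^{r+2} − 12 + 6 = 2^{r+2} − 6.
This completes the inductive step, so w_n = 2^{n+1} − 6 for all n ≥ 0.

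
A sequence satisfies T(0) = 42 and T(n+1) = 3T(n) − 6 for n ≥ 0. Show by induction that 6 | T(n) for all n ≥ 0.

Base case: T(0) = 42 = 6·7, so 6 | T(0).
Assume 6 | T(j), so T(j) = 6t for some integer t.
Then T(j+1) = 3T(j) − 6 = 3·(6t) − 6 = 6(3t − 1), so 6 | T(j+1).
This completes the inductive step, so 6 | T(n) for all n ≥ 0.

6 | T(n)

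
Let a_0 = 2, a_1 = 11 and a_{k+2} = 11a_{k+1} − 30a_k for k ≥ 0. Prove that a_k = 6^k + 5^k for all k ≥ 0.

Base cases: a_0 = 2 and 6^0 + 5^0 = 2; a_1 = 11 and 6^1 + 5^1 = 11.
Assume a_j = 6^j + 5^j for all 0 ≤ j ≤ m, where m ≥ 1.
Then a_{m+1} = 11a_m − 30a_{m−1} = 11·(6^m + 5^m) − 30·(6^{m−1} + 5^{m−1}) = (11·6 − 30)6^{m−1} + (11·5 − 30)5^{m−1} = 36·6^{m−1} + 25·5^{m−1} = 6^{m+1} + 5^{m+1}.
So the formula holds for m+1, and by strong induction a_k = 6^k + 5^k for all k ≥ 0.

a_k = 6^k + 5^k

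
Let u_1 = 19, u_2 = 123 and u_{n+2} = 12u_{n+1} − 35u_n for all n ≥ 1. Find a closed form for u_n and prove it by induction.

Claim: u_n = 5^n + 2·7^n.

Base cases: u_1 = 19 and 5^1 + 2·7^1 = 19; u_2 = 123 and 5^2 + 2·7^2 = 123.
Assume u_j = 5^j + 2·7^j for all 1 ≤ j ≤ r, where r ≥ 2.
Then u_{r+1} = 12u_r − 35u_{r−1} = 12·(5^r + 2·7^r) − 35·(5^{r−1} + 2·7^{r−1}) = (12·5 − 35)5^{r−1} + 2·(12·7 − 35)7^{r−1} = 25·5^{r−1} + 98·7^{r−1} = 5^{r+1} + 2·7^{r+1}.
So the formula holds for r+1, and by strong induction u_n = 5^n + 2·7^n for all n ≥ 1.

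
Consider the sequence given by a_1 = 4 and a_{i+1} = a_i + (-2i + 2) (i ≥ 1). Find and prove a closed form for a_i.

Claim: a_i = -i^2 + 3i + 2.

Base case: a_1 = 4, and -1^2 + 3·1 + 2 = 4.
Assume a_j = -j^2 + 3j + 2.
Then a_{j+1} = a_j + (-2j + 2) = (-j^2 + 3j + 2) + (-2j + 2) = -j^2 + j + 4,
and -(j+1)^2 + 3·(j+1) + 2 = -j^2 + j + 4.
By induction, a_i = -i^2 + 3i + 2 for all i ≥ 1.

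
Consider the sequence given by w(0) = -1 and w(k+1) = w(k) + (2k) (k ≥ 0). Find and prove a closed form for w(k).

Claim: w(k) = k^2 − k − 1.

Base case: w(0) = -1, and 0^2 − 0 − 1 = -1.
Assume w(m) = m^2 − m − 1.
Then w(m+1) = w(m) + (2m) = (m^2 − m − 1) + (2m) = m^2 + m − 1,
and (m+1)^2 − (m+1) − 1 = m^2 + m − 1.
By induction, w(k) = k^2 − k − 1 for all k ≥ 0.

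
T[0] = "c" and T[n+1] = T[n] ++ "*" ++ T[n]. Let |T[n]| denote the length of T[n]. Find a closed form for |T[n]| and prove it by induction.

Claim: |T[n]| = 2^{n+1} − 1.

Base case: |T[0]| = 1, and 2^{0+1} − 1 = 1.
Assume |T[m]| = 2^{m+1} − 1.
Then |T[m+1]| = |T[m]| + 1 + |T[m]| = 2|T[m]| + 1 = 2(2^{m+1} − 1) + 1 = 2^{m+2} − 2 + 1 = 2^{m+2} − 1.
Hence |T[n]| = 2^{n+1} − 1 for every n ≥ 0, by induction.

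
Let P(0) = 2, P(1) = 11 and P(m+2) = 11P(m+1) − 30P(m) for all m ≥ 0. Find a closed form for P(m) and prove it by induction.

Claim: P(m) = 5^m + 6^m.

Base cases: P(0) = 2 and 5^0 + 6^0 = 2; P(1) = 11 and 5^1 + 6^1 = 11.
Assume P(j) = 5^j + 6^j for all 0 ≤ j ≤ k, where k ≥ 1.
Then P(k+1) = 11P(k) − 30P(k−1) = 11·(5^k + 6^k) − 30·(5^{k−1} + 6^{k−1}) = (11·5 − 30)5^{k−1} + (11·6 − 30)6^{k−1} = 25·5^{k−1} + 36·6^{k−1} = 5^{k+1} + 6^{k+1}.
So the formula holds for k+1, and by strong induction P(m) = 5^m + 6^m for all m ≥ 0.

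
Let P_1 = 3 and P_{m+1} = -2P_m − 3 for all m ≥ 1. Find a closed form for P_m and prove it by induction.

Claim: P_m = -2·(-2)^m − 1.

Base case: P_1 = 3, and -2·(-2)^1 − 1 = 4 − 1 = 3.
Assume P_k = -2·(-2)^k − 1 for some k ≥ 1.
Then P_{k+1} = -2P_k − 3 = -2·(-2·(-2)^k − 1) − 3 = 4·(-2)^k + 2 − 3 = -2·(-2)^{k+1} − 1.
Hence P_m = -2·(-2)^m − 1 for every m ≥ 1, by induction.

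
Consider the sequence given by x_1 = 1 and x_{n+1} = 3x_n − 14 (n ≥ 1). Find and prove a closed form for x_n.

Claim: x_n = -2·3^n + 7.

Base case: x_1 = 1, and -2·3^1 + 7 = -6 + 7 = 1.
Assume x_k = -2·3^k + 7 for some k ≥ 1.
Then x_{k+1} = 3x_k − 14 = 3·(-2·3^k + 7) − 14 = -6·3^k + 21 − 14 = -2·3^{k+1} + 7.
Hence x_n = -2·3^n + 7 for every n ≥ 1, by induction.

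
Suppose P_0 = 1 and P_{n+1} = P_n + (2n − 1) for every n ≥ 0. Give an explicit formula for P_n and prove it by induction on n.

Claim: P_n = n^2 − 2n + 1.

Base case: P_0 = 1, and 0^2 − 2·0 + 1 = 1.
Assume P_r = r^2 − 2r + 1.
Then P_{r+1} = P_r + (2r − 1) = (r^2 − 2r + 1) + (2r − 1) = r^2,
and (r+1)^2 − 2·(r+1) + 1 = r^2.
By induction, P_n = n^2 − 2n + 1 for all n ≥ 0.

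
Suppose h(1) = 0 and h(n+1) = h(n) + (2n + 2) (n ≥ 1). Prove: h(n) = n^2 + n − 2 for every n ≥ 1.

Base case: h(1) = 0, and 1^2 + 1 − 2 = 0.
Assume h(m) = m^2 + m − 2.
Then h(m+1) = h(m) + (2m + 2) = (m^2 + m − 2) + (2m + 2) = m^2 + 3m,
and (m+1)^2 + (m+1) − 2 = m^2 + 3m.
This completes the inductive step, so h(n) = n^2 + n − 2 for all n ≥ 1.

h(n) = n^2 + n − 2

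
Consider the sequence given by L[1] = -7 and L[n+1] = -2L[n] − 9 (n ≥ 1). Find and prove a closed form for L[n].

Claim: L[n] = 2·(-2)^n − 3.

Base case: L[1] = -7, and 2·(-2)^1 − 3 = -4 − 3 = -7.
Assume L[m] = 2·(-2)^m − 3 for some m ≥ 1.
Then L[m+1] = -2L[m] − 9 = -2·(2·(-2)^m − 3) − 9 = -4·(-2)^m + 6 − 9 = 2·(-2)^{m+1} − 3.
This completes the inductive step, so L[n] = 2·(-2)^n − 3 for all n ≥ 1.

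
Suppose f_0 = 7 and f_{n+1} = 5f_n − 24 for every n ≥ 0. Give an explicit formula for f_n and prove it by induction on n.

Claim: f_n = 5^n + 6.

Base case: f_0 = 7, and 5^0 + 6 = 1 + 6 = 7.
Assume f_r = 5^r + 6 for some r ≥ 0.
Then f_{r+1} = 5f_r − 24 = 5·(5^r + 6) − 24 = 5^{r+1} + 30 − 24 = 5^{r+1} + 6.
This completes the inductive step, so f_n = 5^n + 6 for all n ≥ 0.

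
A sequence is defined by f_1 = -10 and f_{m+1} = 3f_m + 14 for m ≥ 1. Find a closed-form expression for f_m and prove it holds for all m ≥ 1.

Claim: f_m = -3^m − 7.

Base case: f_1 = -10, and -3^1 − 7 = -3 − 7 = -10.
Assume f_j = -3^j − 7 for some j ≥ 1.
Then f_{j+1} = 3f_j + 14 = 3·(-3^j − 7) + 14 = -3^{j+1} − 21 + 14 = -3^{j+1} − 7.
So the formula holds for j+1, and by induction f_m = -3^m − 7 for all m ≥ 1.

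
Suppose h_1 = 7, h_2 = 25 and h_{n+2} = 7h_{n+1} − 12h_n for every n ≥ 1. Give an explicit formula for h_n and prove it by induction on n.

Claim: h_n = 3^n + 4^n.

Base cases: h_1 = 7 and 3^1 + 4^1 = 7; h_2 = 25 and 3^2 + 4^2 = 25.
Assume h_j = 3^j + 4^j for all 1 ≤ j ≤ k, where k ≥ 2.
Then h_{k+1} = 7h_k − 12h_{k−1} = 7·(3^k + 4^k) − 12·(3^{k−1} + 4^{k−1}) = (7·3 − 12)3^{k−1} + (7·4 − 12)4^{k−1} = 9·3^{k−1} + 16·4^{k−1} = 3^{k+1} + 4^{k+1}.
So the formula holds for k+1, and by strong induction h_n = 3^n + 4^n for all n ≥ 1.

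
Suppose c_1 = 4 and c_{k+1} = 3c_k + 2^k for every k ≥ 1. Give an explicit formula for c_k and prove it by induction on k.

Claim: c_k = 2·3^k − 2^k.

Base case: c_1 = 4, and 2·3^1 − 2^1 = 6 − 2 = 4.
Assume c_j = 2·3^j − 2^j for some j ≥ 1.
Then c_{j+1} = 3c_j + 2^j = 3·(2·3^j − 2^j) + 2^j = 2·3^{j+1} − 3·2^j + 2^j = 2·3^{j+1} − 2·2^j = 2·3^{j+1} − 2^{j+1}.
This completes the inductive step, so c_k = 2·3^k − 2^k for all k ≥ 1.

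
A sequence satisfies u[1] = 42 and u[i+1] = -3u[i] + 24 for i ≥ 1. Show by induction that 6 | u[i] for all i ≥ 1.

Base case: u[1] = 42 = 6·7, so 6 | u[1].
Assume 6 | u[r], so u[r] = 6t for some integer t.
Then u[r+1] = -3u[r] + 24 = -3·(6t) + 24 = 6(-3t + 4), so 6 | u[r+1].
By induction, 6 | u[i] for all i ≥ 1.

6 | u[i]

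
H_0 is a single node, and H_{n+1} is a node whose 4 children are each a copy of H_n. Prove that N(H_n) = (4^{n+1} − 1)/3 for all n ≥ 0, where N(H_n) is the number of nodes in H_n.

Base case: N(H_0) = 1, and (4^{0+1} − 1)/3 = 1.
Assume N(H_r) = (4^{r+1} − 1)/3.
Then N(H_{r+1}) = 1 + 4N(H_r) = 1 + 4·(4^{r+1} − 1)/3 = 1 + (4^{r+2} − 4)/3 = (3 + 4^{r+2} − 4)/3 = (4^{r+2} − 1)/3.
This completes the inductive step, so N(H_n) = (4^{n+1} − 1)/3 for all n ≥ 0.

N(H_n) = (4^{n+1} − 1)/3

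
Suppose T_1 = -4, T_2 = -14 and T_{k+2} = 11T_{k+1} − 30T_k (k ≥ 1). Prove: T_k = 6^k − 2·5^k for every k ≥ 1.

Base cases: T_1 = -4 and 6^1 − 2·5^1 = -4; T_2 = -14 and 6^2 − 2·5^2 = -14.
Assume T_i = 6^i − 2·5^i for all 1 ≤ i ≤ j, where j ≥ 2.
Then T_{j+1} = 11T_j − 30T_{j−1} = 11·(6^j − 2·5^j) − 30·(6^{j−1} − 2·5^{j−1}) = (11·6 − 30)6^{j−1} − 2·(11·5 − 30)5^{j−1} = 36·6^{j−1} − 50·5^{j−1} = 6^{j+1} − 2·5^{j+1}.
So the formula holds for j+1, and by strong induction T_k = 6^k − 2·5^k for all k ≥ 1.

T_k = 6^k − 2·5^k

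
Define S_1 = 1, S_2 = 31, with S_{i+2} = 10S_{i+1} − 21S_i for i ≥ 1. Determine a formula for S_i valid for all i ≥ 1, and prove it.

Claim: S_i = 7^i − 2·3^i.

Base cases: S_1 = 1 and 7^1 − 2·3^1 = 1; S_2 = 31 and 7^2 − 2·3^2 = 31.
Assume S_j = 7^j − 2·3^j for all 1 ≤ j ≤ r, where r ≥ 2.
Then S_{r+1} = 10S_r − 21S_{r−1} = 10·(7^r − 2·3^r) − 21·(7^{r−1} − 2·3^{r−1}) = (10·7 − 21)7^{r−1} − 2·(10·3 − 21)3^{r−1} = 49·7^{r−1} − 18·3^{r−1} = 7^{r+1} − 2·3^{r+1}.
Hence S_i = 7^i − 2·3^i for every i ≥ 1, by strong induction.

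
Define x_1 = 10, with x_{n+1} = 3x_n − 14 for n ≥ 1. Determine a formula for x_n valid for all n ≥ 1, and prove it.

Claim: x_n = 3^n + 7.

Base case: x_1 = 10, and 3^1 + 7 = 3 + 7 = 10.
Assume x_j = 3^j + 7 for some j ≥ 1.
Then x_{j+1} = 3x_j − 14 = 3·(3^j + 7) − 14 = 3^{j+1} + 21 − 14 = 3^{j+1} + 7.
By induction, x_n = 3^n + 7 for all n ≥ 1.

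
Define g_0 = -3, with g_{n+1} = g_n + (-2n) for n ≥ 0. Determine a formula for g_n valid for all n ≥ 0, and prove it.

Claim: g_n = -n^2 + n − 3.

Base case: g_0 = -3, and -0^2 + 0 − 3 = -3.
Assume g_m = -m^2 + m − 3.
Then g_{m+1} = g_m + (-2m) = (-m^2 + m − 3) + (-2m) = -m^2 − m − 3,
and -(m+1)^2 + (m+1) − 3 = -m^2 − m − 3.
Hence g_n = -n^2 + n − 3 for every n ≥ 0, by induction.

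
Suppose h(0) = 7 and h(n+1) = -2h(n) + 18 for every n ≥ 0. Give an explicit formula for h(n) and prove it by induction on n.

Claim: h(n) = (-2)^n + 6.

Base case: h(0) = 7, and (-2)^0 + 6 = 1 + 6 = 7.
Assume h(k) = (-2)^k + 6 for some k ≥ 0.
Then h(k+1) = -2h(k) + 18 = -2·((-2)^k + 6) + 18 = -2·(-2)^k − 12 + 18 = (-2)^{k+1} + 6.
So the formula holds for k+1, and by induction h(n) = (-2)^n + 6 for all n ≥ 0.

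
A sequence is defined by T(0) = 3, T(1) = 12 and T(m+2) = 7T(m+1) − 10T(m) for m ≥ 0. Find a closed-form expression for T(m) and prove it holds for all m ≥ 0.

Claim: T(m) = 2^m + 2·5^m.

Base cases: T(0) = 3 and 2^0 + 2·5^0 = 3; T(1) = 12 and 2^1 + 2·5^1 = 12.
Assume T(i) = 2^i + 2·5^i for all 0 ≤ i ≤ j, where j ≥ 1.
Then T(j+1) = 7T(j) − 10T(j−1) = 7·(2^j + 2·5^j) − 10·(2^{j−1} + 2·5^{j−1}) = (7·2 − 10)2^{j−1} + 2·(7·5 − 10)5^{j−1} = 4·2^{j−1} + 50·5^{j−1} = 2^{j+1} + 2·5^{j+1}.
By strong induction, T(m) = 2^m + 2·5^m for all m ≥ 0.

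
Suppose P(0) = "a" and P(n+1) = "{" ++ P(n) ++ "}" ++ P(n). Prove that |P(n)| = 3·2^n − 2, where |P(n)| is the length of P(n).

Base case: |P(0)| = 1, and 3·2^0 − 2 = 1.
Assume |P(k)| = 3·2^k − 2.
Then |P(k+1)| = 1 + |P(k)| + 1 + |P(k)| = 2|P(k)| + 2 = 2(3·2^k − 2) + 2 = 3·2^{k+1} − 4 + 2 = 3·2^{k+1} − 2.
So the formula holds for k+1, and by induction |P(n)| = 3·2^n − 2 for all n ≥ 0.

|P(n)| = 3·2^n − 2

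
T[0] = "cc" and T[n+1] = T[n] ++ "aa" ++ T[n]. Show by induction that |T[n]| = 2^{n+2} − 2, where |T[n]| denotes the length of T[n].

Base case: |T[0]| = 2, and 2^{0+2} − 2 = 2.
Assume |T[k]| = 2^{k+2} − 2.
Then |T[k+1]| = |T[k]| + 2 + |T[k]| = 2|T[k]| + 2 = 2(2^{k+2} − 2) + 2 = 2^{k+3} − 4 + 2 = 2^{k+3} − 2.
This completes the inductive step, so |T[n]| = 2^{n+2} − 2 for all n ≥ 0.

|T[n]| = 2^{n+2} − 2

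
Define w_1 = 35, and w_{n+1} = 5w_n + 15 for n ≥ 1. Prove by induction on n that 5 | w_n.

Base case: w_1 = 35 = 5·7, so 5 | w_1.
Assume 5 | w_m, so w_m = 5t for some integer t.
Then w_{m+1} = 5w_m + 15 = 5·(5t) + 15 = 5(5t + 3), so 5 | w_{m+1}.
Hence 5 | w_n for every n ≥ 1, by induction.

5 | w_n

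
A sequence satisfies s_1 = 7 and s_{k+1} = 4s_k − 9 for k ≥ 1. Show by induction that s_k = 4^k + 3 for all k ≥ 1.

Base case: s_1 = 7, and 4^1 + 3 = 4 + 3 = 7.
Assume s_r = 4^r + 3 for some r ≥ 1.
Then s_{r+1} = 4s_r − 9 = 4·(4^r + 3) − 9 = 4^{r+1} + 12 − 9 = 4^{r+1} + 3.
So the formula holds for r+1, and by induction s_k = 4^k + 3 for all k ≥ 1.

s_k = 4^k + 3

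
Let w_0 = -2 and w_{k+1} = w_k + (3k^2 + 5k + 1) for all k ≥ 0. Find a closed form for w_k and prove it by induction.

Claim: w_k = k^3 + k^2 − k − 2.

Base case: w_0 = -2, and 0^3 + 0^2 − 0 − 2 = -2.
Assume w_r = r^3 + r^2 − r − 2.
Then w_{r+1} = w_r + (3r^2 + 5r + 1) = (r^3 + r^2 − r − 2) + (3r^2 + 5r + 1) = r^3 + 4r^2 + 4r − 1,
and (r+1)^3 + (r+1)^2 − (r+1) − 2 = r^3 + 4r^2 + 4r − 1.
By induction, w_k = k^3 + k^2 − k − 2 for all k ≥ 0.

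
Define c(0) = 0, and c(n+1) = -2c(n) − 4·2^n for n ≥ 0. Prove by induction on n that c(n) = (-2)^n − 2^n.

Base case: c(0) = 0, and (-2)^0 − 2^0 = 1 − 1 = 0.
Assume c(j) = (-2)^j − 2^j for some j ≥ 0.
Then c(j+1) = -2c(j) − 4·2^j = -2·((-2)^j − 2^j) − 4·2^j = (-2)^{j+1} + 2·2^j − 4·2^j = (-2)^{j+1} − 2·2^j = (-2)^{j+1} − 2^{j+1}.
This completes the inductive step, so c(n) = (-2)^n − 2^n for all n ≥ 0.

c(n) = (-2)^n − 2^n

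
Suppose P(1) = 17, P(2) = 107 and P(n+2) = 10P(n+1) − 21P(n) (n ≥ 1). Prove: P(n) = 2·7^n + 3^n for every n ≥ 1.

Base cases: P(1) = 17 and 2·7^1 + 3^1 = 17; P(2) = 107 and 2·7^2 + 3^2 = 107.
Assume P(i) = 2·7^i + 3^i for all 1 ≤ i ≤ j, where j ≥ 2.
Then P(j+1) = 10P(j) − 21P(j−1) = 10·(2·7^j + 3^j) − 21·(2·7^{j−1} + 3^{j−1}) = 2·(10·7 − 21)7^{j−1} + (10·3 − 21)3^{j−1} = 98·7^{j−1} + 9·3^{j−1} = 2·7^{j+1} + 3^{j+1}.
Hence P(n) = 2·7^n + 3^n for every n ≥ 1, by strong induction.

P(n) = 2·7^n + 3^n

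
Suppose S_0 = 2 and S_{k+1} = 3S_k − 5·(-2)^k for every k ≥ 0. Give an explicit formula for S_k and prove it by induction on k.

Claim: S_k = 3^k + (-2)^k.

Base case: S_0 = 2, and 3^0 + (-2)^0 = 1 + 1 = 2.
Assume S_m = 3^m + (-2)^m for some m ≥ 0.
Then S_{m+1} = 3S_m − 5·(-2)^m = 3·(3^m + (-2)^m) − 5·(-2)^m = 3^{m+1} + 3·(-2)^m − 5·(-2)^m = 3^{m+1} − 2·(-2)^m = 3^{m+1} + (-2)^{m+1}.
This completes the inductive step, so S_k = 3^k + (-2)^k for all k ≥ 0.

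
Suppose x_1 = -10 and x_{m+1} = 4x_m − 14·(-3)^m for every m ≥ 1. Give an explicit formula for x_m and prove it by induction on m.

Claim: x_m = -4^m + 2·(-3)^m.

Base case: x_1 = -10, and -4^1 + 2·(-3)^1 = -4 − 6 = -10.
Assume x_j = -4^j + 2·(-3)^j for some j ≥ 1.
Then x_{j+1} = 4x_j − 14·(-3)^j = 4·(-4^j + 2·(-3)^j) − 14·(-3)^j = -4^{j+1} + 8·(-3)^j − 14·(-3)^j = -4^{j+1} − 6·(-3)^j = -4^{j+1} + 2·(-3)^{j+1}.
So the formula holds for j+1, and by induction x_m = -4^m + 2·(-3)^m for all m ≥ 1.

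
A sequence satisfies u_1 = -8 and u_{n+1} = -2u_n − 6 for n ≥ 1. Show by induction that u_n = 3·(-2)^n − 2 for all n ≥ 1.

Base case: u_1 = -8, and 3·(-2)^1 − 2 = -6 − 2 = -8.
Assume u_r = 3·(-2)^r − 2 for some r ≥ 1.
Then u_{r+1} = -2u_r − 6 = -2·(3·(-2)^r − 2) − 6 = -6·(-2)^r + 4 − 6 = 3·(-2)^{r+1} − 2.
So the formula holds for r+1, and by induction u_n = 3·(-2)^n − 2 for all n ≥ 1.

u_n = 3·(-2)^n − 2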